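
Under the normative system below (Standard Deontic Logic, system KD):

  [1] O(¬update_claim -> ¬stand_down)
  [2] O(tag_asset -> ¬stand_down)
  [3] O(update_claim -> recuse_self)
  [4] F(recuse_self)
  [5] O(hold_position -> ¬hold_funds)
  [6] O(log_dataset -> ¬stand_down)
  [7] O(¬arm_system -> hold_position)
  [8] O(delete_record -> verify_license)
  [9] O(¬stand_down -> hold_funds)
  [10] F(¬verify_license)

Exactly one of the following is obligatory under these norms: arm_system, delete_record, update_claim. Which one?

F(recuse_self) at premise 4 means O(¬recuse_self).
Premise 3, O(update_claim -> recuse_self), contraposes to O(¬recuse_self -> ¬update_claim); with O(¬recuse_self) we get O(¬update_claim).
Premise 1 is O(¬update_claim -> ¬stand_down); since O(¬update_claim), deontic closure gives O(¬stand_down).
Applying K to premise 9 (O(¬stand_down -> hold_funds)) and O(¬stand_down) yields O(hold_funds).
The contrapositive of premise 5 (O(hold_position -> ¬hold_funds)) is O(hold_funds -> ¬hold_position), and O(hold_funds) is already established, so O(¬hold_position).
Premise 7 is O(¬arm_system -> hold_position); contrapositively O(¬hold_position -> arm_system). Since O(¬hold_position) holds, K gives O(arm_system).
So O(arm_system) holds — arm_system is obligatory. None of the other listed options is made obligatory by any chain of premises.

arm_system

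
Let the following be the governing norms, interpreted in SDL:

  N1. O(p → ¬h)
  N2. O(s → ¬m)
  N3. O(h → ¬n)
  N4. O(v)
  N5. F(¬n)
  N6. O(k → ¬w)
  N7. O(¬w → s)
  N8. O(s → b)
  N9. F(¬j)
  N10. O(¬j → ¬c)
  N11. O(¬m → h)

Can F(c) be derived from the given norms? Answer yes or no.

Premise 10 is O(¬j → ¬c), but O(¬j) is not derivable from the premises, so it does not yield O(¬c).
No other premise forces O(¬c). An ideal world satisfying every premise can still have c true, so F(c) is not derivable.

No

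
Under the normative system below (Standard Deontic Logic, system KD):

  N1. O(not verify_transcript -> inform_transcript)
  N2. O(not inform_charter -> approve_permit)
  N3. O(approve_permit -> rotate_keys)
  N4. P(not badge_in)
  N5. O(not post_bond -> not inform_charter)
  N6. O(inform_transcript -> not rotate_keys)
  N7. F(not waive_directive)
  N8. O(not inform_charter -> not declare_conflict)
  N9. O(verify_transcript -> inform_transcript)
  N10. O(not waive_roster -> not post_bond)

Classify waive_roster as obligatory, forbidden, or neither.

By case analysis on verify_transcript: premise 9 gives O(verify_transcript -> inform_transcript) and premise 1 gives O(not verify_transcript -> inform_transcript), so O(inform_transcript) either way.
Premise 6 is O(inform_transcript -> not rotate_keys); since O(inform_transcript), deontic closure gives O(not rotate_keys).
The contrapositive of premise 3 (O(approve_permit -> rotate_keys)) is O(not rotate_keys -> not approve_permit), and O(not rotate_keys) is already established, so O(not approve_permit).
The contrapositive of premise 2 (O(not inform_charter -> approve_permit)) is O(not approve_permit -> inform_charter), and O(not approve_permit) is already established, so O(inform_charter).
The contrapositive of premise 5 (O(not post_bond -> not inform_charter)) is O(inform_charter -> post_bond), and O(inform_charter) is already established, so O(post_bond).
Premise 10, O(not waive_roster -> not post_bond), contraposes to O(post_bond -> waive_roster); with O(post_bond) we get O(waive_roster).
Premises 4, 7, 8 do not contribute to this derivation.
Hence waive_roster is obligatory.

Obligatory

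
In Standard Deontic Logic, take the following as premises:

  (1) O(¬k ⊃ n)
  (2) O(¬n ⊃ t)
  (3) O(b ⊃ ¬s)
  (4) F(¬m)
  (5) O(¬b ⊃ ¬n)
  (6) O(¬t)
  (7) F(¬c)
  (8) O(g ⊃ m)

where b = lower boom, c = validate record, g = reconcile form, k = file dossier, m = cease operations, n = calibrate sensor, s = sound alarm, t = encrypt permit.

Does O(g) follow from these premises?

No

Premise 8 is O(g ⊃ m); even if O(m) held, inferring O(g) would be affirming the consequent — invalid.
No other premise forces O(g). An ideal world satisfying every premise can still have g false, so O(g) is not derivable.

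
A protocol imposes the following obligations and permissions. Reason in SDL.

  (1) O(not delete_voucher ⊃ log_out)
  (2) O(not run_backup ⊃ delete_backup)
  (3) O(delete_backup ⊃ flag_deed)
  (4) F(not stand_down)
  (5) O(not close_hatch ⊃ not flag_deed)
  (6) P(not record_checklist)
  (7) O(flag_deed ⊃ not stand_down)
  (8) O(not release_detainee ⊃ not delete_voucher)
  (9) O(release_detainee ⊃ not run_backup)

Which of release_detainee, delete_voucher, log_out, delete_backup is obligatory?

Premise 4, F(not stand_down), is equivalent to O(stand_down).
Premise 7, O(flag_deed ⊃ not stand_down), contraposes to O(stand_down ⊃ not flag_deed); with O(stand_down) we get O(not flag_deed).
Premise 3, O(delete_backup ⊃ flag_deed), contraposes to O(not flag_deed ⊃ not delete_backup); with O(not flag_deed) we get O(not delete_backup).
The contrapositive of premise 2 (O(not run_backup ⊃ delete_backup)) is O(not delete_backup ⊃ run_backup), and O(not delete_backup) is already established, so O(run_backup).
The contrapositive of premise 9 (O(release_detainee ⊃ not run_backup)) is O(run_backup ⊃ not release_detainee), and O(run_backup) is already established, so O(not release_detainee).
Premise 8 is O(not release_detainee ⊃ not delete_voucher); since O(not release_detainee), deontic closure gives O(not delete_voucher).
Premise 1 is O(not delete_voucher ⊃ log_out); since O(not delete_voucher), deontic closure gives O(log_out).
So O(log_out) holds — log_out is obligatory. None of the other listed options is made obligatory by any chain of premises.

log_out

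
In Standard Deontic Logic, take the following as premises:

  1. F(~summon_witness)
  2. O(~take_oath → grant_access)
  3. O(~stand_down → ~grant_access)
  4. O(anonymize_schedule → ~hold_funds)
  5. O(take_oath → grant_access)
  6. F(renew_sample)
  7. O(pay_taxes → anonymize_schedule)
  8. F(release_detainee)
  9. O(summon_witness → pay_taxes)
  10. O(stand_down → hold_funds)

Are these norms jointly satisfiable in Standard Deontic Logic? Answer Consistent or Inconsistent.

Premises 5 and 2 are O(take_oath → grant_access) and O(~take_oath → grant_access); every ideal world satisfies take_oath or ~take_oath, so in either case grant_access holds — hence O(grant_access).
Premise 3 is O(~stand_down → ~grant_access); contrapositively O(grant_access → stand_down). Since O(grant_access) holds, K gives O(stand_down).
From O(stand_down) and premise 10, O(stand_down → hold_funds), we obtain O(hold_funds).
Premise 4, O(anonymize_schedule → ~hold_funds), contraposes to O(hold_funds → ~anonymize_schedule); with O(hold_funds) we get O(~anonymize_schedule).
The contrapositive of premise 7 (O(pay_taxes → anonymize_schedule)) is O(~anonymize_schedule → ~pay_taxes), and O(~anonymize_schedule) is already established, so O(~pay_taxes).
The contrapositive of premise 9 (O(summon_witness → pay_taxes)) is O(~pay_taxes → ~summon_witness), and O(~pay_taxes) is already established, so O(~summon_witness).
Yet premise 1 is F(~summon_witness), i.e. O(summon_witness).
We now have both O(~summon_witness) and O(summon_witness) — summon_witness is simultaneously obligatory and forbidden, violating the D-axiom.

Inconsistent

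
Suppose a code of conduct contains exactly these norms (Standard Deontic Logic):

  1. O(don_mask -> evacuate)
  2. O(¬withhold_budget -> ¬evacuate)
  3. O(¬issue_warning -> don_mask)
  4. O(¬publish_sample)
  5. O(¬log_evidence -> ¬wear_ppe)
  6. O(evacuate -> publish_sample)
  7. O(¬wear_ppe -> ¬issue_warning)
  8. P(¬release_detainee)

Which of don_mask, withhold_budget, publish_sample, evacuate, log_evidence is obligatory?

log_evidence

Premise 4 gives O(¬publish_sample).
The contrapositive of premise 6 (O(evacuate -> publish_sample)) is O(¬publish_sample -> ¬evacuate), and O(¬publish_sample) is already established, so O(¬evacuate).
Premise 1 is O(don_mask -> evacuate); contrapositively O(¬evacuate -> ¬don_mask). Since O(¬evacuate) holds, K gives O(¬don_mask).
The contrapositive of premise 3 (O(¬issue_warning -> don_mask)) is O(¬don_mask -> issue_warning), and O(¬don_mask) is already established, so O(issue_warning).
Premise 7 is O(¬wear_ppe -> ¬issue_warning); contrapositively O(issue_warning -> wear_ppe). Since O(issue_warning) holds, K gives O(wear_ppe).
Premise 5 is O(¬log_evidence -> ¬wear_ppe); contrapositively O(wear_ppe -> log_evidence). Since O(wear_ppe) holds, K gives O(log_evidence).
So O(log_evidence) holds — log_evidence is obligatory. None of the other listed options is made obligatory by any chain of premises.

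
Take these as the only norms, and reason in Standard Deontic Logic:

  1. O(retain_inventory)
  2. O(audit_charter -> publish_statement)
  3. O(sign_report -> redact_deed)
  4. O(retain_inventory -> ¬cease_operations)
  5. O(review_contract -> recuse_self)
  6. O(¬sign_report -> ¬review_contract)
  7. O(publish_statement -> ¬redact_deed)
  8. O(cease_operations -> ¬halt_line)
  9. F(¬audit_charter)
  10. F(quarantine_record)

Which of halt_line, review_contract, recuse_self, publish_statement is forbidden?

review_contract

F(¬audit_charter) at premise 9 means O(audit_charter).
With premise 2, O(audit_charter -> publish_statement), the K-axiom yields O(publish_statement).
From O(publish_statement) and premise 7, O(publish_statement -> ¬redact_deed), we obtain O(¬redact_deed).
Premise 3, O(sign_report -> redact_deed), contraposes to O(¬redact_deed -> ¬sign_report); with O(¬redact_deed) we get O(¬sign_report).
With premise 6, O(¬sign_report -> ¬review_contract), the K-axiom yields O(¬review_contract).
So O(¬review_contract) holds, i.e. review_contract is forbidden. None of the other listed options is forbidden under the premises.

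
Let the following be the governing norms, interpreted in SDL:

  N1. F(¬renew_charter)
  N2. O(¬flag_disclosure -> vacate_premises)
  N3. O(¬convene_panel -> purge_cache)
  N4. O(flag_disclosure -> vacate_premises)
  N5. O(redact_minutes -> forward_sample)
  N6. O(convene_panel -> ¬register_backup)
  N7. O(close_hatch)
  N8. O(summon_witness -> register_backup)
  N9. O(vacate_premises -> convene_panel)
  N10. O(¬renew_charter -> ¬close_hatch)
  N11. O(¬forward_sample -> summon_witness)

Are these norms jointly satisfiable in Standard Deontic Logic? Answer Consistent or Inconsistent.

Consistent

Premise 10 is O(¬renew_charter -> ¬close_hatch), but O(¬renew_charter) is not derivable from the premises, so it does not yield O(¬close_hatch).
So O(¬close_hatch) is not derivable, and the apparent clash with O(close_hatch) does not arise.
A world satisfying every obligation exists (e.g. close_hatch=true, convene_panel=true, flag_disclosure=false, forward_sample=true, purge_cache=false, redact_minutes=false, register_backup=false, renew_charter=true, summon_witness=false, vacate_premises=true); no atom is both obligatory and forbidden, so the set is consistent.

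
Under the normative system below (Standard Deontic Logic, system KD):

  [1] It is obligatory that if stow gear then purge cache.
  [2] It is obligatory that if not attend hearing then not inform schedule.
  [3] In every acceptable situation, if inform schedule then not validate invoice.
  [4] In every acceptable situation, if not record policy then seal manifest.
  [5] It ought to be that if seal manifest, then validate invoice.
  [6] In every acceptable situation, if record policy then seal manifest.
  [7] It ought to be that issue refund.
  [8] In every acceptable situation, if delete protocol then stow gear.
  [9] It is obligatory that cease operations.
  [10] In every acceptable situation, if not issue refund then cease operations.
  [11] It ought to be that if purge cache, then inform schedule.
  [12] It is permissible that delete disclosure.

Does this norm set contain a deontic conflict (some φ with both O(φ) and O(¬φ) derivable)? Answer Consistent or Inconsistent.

Premise 10 is O(¬issue_refund → cease_operations); even if O(cease_operations) held, inferring O(¬issue_refund) would be affirming the consequent — invalid.
So O(¬issue_refund) is not derivable, and the apparent clash with O(issue_refund) does not arise.
A world satisfying every obligation exists (e.g. attend_hearing=false, cease_operations=true, delete_disclosure=false, delete_protocol=false, inform_schedule=false, issue_refund=true, purge_cache=false, record_policy=false, seal_manifest=true, stow_gear=false, validate_invoice=true); no atom is both obligatory and forbidden, so the set is consistent.

Consistent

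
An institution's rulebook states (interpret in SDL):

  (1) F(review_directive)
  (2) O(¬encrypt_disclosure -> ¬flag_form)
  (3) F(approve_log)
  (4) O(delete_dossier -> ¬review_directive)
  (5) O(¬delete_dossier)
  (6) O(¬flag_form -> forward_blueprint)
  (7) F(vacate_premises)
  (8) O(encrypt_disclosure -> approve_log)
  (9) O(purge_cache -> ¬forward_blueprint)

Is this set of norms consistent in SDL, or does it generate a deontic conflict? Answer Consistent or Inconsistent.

Consistent

Premise 4 is O(delete_dossier -> ¬review_directive); even if O(¬review_directive) held, inferring O(delete_dossier) would be affirming the consequent — invalid.
So O(delete_dossier) is not derivable, and the apparent clash with O(¬delete_dossier) does not arise.
A world satisfying every obligation exists (e.g. approve_log=false, delete_dossier=false, encrypt_disclosure=false, flag_form=false, forward_blueprint=true, purge_cache=false, review_directive=false, vacate_premises=false); no atom is both obligatory and forbidden, so the set is consistent.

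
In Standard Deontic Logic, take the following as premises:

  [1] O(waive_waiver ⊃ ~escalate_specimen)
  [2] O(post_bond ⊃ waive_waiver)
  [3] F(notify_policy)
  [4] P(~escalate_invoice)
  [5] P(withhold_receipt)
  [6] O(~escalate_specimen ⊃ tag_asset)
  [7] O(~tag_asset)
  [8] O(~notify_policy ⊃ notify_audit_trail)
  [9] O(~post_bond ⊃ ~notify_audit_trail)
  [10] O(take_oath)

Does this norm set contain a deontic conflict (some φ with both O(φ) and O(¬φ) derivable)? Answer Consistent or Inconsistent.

Inconsistent

Premise 7 gives O(~tag_asset).
The contrapositive of premise 6 (O(~escalate_specimen ⊃ tag_asset)) is O(~tag_asset ⊃ escalate_specimen), and O(~tag_asset) is already established, so O(escalate_specimen).
The contrapositive of premise 1 (O(waive_waiver ⊃ ~escalate_specimen)) is O(escalate_specimen ⊃ ~waive_waiver), and O(escalate_specimen) is already established, so O(~waive_waiver).
The contrapositive of premise 2 (O(post_bond ⊃ waive_waiver)) is O(~waive_waiver ⊃ ~post_bond), and O(~waive_waiver) is already established, so O(~post_bond).
Premise 9 is O(~post_bond ⊃ ~notify_audit_trail); since O(~post_bond), deontic closure gives O(~notify_audit_trail).
Premise 8 is O(~notify_policy ⊃ notify_audit_trail); contrapositively O(~notify_audit_trail ⊃ notify_policy). Since O(~notify_audit_trail) holds, K gives O(notify_policy).
But premise 3, F(notify_policy), means O(~notify_policy).
We now have both O(notify_policy) and O(~notify_policy) — notify_policy is simultaneously obligatory and forbidden, violating the D-axiom.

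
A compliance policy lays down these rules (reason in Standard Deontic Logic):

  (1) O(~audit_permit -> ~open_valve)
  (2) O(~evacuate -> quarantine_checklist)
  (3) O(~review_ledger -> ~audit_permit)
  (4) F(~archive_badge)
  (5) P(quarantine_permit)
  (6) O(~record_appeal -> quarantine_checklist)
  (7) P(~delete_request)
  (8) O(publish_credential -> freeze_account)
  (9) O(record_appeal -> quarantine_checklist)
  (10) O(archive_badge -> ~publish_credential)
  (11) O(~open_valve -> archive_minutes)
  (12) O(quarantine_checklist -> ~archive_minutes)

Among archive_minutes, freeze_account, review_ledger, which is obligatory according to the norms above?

Premises 6 and 9 are O(~record_appeal -> quarantine_checklist) and O(record_appeal -> quarantine_checklist); every ideal world satisfies ~record_appeal or record_appeal, so in either case quarantine_checklist holds — hence O(quarantine_checklist).
Applying K to premise 12 (O(quarantine_checklist -> ~archive_minutes)) and O(quarantine_checklist) yields O(~archive_minutes).
Premise 11, O(~open_valve -> archive_minutes), contraposes to O(~archive_minutes -> open_valve); with O(~archive_minutes) we get O(open_valve).
The contrapositive of premise 1 (O(~audit_permit -> ~open_valve)) is O(open_valve -> audit_permit), and O(open_valve) is already established, so O(audit_permit).
Premise 3 is O(~review_ledger -> ~audit_permit); contrapositively O(audit_permit -> review_ledger). Since O(audit_permit) holds, K gives O(review_ledger).
So O(review_ledger) holds — review_ledger is obligatory. None of the other listed options is made obligatory by any chain of premises.

review_ledger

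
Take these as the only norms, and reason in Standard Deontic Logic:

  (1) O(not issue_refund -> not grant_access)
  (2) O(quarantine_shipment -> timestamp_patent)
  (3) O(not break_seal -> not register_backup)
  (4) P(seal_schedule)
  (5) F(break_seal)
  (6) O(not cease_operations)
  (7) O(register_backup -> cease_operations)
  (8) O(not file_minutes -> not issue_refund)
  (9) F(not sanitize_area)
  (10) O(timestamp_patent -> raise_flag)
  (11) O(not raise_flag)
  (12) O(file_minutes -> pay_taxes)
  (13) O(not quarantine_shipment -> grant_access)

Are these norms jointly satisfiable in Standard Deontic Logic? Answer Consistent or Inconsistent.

Premise 7 is O(register_backup -> cease_operations), but O(register_backup) is not derivable from the premises, so it does not yield O(cease_operations).
So O(cease_operations) is not derivable, and the apparent clash with O(not cease_operations) does not arise.
A world satisfying every obligation exists (e.g. break_seal=false, cease_operations=false, file_minutes=true, grant_access=true, issue_refund=true, pay_taxes=true, quarantine_shipment=false, raise_flag=false, register_backup=false, sanitize_area=true, seal_schedule=false, timestamp_patent=false); no atom is both obligatory and forbidden, so the set is consistent.

Consistent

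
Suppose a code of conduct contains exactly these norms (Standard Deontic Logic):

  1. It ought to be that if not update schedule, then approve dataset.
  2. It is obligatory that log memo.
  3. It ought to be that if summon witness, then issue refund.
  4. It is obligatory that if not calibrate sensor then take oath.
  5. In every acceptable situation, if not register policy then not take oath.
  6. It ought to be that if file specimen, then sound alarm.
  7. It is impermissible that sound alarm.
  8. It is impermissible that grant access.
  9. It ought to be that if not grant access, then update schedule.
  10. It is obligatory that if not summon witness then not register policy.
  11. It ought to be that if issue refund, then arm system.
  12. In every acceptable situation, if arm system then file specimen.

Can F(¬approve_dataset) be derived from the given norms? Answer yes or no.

Premise 1 is O(¬update_schedule → approve_dataset), but O(¬update_schedule) is not derivable from the premises, so it does not yield O(approve_dataset).
No other premise forces O(approve_dataset). An ideal world satisfying every premise can still have ¬approve_dataset true, so F(¬approve_dataset) is not derivable.

No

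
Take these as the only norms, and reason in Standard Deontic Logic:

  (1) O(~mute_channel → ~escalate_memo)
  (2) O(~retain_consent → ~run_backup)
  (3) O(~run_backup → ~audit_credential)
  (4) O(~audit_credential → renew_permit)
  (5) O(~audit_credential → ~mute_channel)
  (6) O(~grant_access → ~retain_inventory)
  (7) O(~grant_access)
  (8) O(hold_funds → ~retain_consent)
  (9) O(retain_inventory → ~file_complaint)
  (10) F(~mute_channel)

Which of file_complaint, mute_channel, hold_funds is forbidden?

hold_funds

F(~mute_channel) at premise 10 means O(mute_channel).
The contrapositive of premise 5 (O(~audit_credential → ~mute_channel)) is O(mute_channel → audit_credential), and O(mute_channel) is already established, so O(audit_credential).
Premise 3 is O(~run_backup → ~audit_credential); contrapositively O(audit_credential → run_backup). Since O(audit_credential) holds, K gives O(run_backup).
Premise 2, O(~retain_consent → ~run_backup), contraposes to O(run_backup → retain_consent); with O(run_backup) we get O(retain_consent).
Premise 8, O(hold_funds → ~retain_consent), contraposes to O(retain_consent → ~hold_funds); with O(retain_consent) we get O(~hold_funds).
So O(~hold_funds) holds, i.e. hold_funds is forbidden. None of the other listed options is forbidden under the premises.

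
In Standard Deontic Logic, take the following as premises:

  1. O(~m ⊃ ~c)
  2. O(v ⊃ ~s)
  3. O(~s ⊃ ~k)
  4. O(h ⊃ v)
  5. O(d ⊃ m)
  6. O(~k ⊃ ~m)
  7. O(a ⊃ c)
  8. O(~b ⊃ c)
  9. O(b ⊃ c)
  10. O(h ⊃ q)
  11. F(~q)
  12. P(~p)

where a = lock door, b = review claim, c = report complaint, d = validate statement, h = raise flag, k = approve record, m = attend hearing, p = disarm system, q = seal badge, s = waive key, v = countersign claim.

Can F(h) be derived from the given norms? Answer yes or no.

Yes

Premises 9 and 8 are O(b ⊃ c) and O(~b ⊃ c); every ideal world satisfies b or ~b, so in either case c holds — hence O(c).
Premise 1 is O(~m ⊃ ~c); contrapositively O(c ⊃ m). Since O(c) holds, K gives O(m).
Premise 6 is O(~k ⊃ ~m); contrapositively O(m ⊃ k). Since O(m) holds, K gives O(k).
Premise 3, O(~s ⊃ ~k), contraposes to O(k ⊃ s); with O(k) we get O(s).
Premise 2 is O(v ⊃ ~s); contrapositively O(s ⊃ ~v). Since O(s) holds, K gives O(~v).
Premise 4 is O(h ⊃ v); contrapositively O(~v ⊃ ~h). Since O(~v) holds, K gives O(~h).
Premises 5, 7, 10, 11, 12 do not contribute to this derivation.
So O(~h) holds, i.e. F(h). The claim follows.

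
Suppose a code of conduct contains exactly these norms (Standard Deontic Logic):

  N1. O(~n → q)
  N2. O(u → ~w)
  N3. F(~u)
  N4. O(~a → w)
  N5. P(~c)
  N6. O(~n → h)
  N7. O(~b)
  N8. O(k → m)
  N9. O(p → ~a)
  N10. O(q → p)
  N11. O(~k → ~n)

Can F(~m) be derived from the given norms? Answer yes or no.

F(~u) at premise 3 means O(u).
Premise 2 is O(u → ~w); since O(u), deontic closure gives O(~w).
Premise 4 is O(~a → w); contrapositively O(~w → a). Since O(~w) holds, K gives O(a).
Premise 9 is O(p → ~a); contrapositively O(a → ~p). Since O(a) holds, K gives O(~p).
The contrapositive of premise 10 (O(q → p)) is O(~p → ~q), and O(~p) is already established, so O(~q).
Premise 1 is O(~n → q); contrapositively O(~q → n). Since O(~q) holds, K gives O(n).
Premise 11, O(~k → ~n), contraposes to O(n → k); with O(n) we get O(k).
Premise 8 is O(k → m); since O(k), deontic closure gives O(m).
Premises 5, 6, 7 do not contribute to this derivation.
So O(m) holds, i.e. F(~m). The claim follows.

Yes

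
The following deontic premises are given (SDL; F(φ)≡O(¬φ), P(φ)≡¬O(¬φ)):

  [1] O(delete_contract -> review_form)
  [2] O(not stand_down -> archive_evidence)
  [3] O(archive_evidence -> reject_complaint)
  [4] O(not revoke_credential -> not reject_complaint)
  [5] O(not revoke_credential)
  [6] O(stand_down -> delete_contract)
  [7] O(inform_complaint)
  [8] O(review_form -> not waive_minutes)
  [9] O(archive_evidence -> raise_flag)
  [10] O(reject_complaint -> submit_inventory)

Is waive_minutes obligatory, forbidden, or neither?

Premise 5 gives O(not revoke_credential).
With premise 4, O(not revoke_credential -> not reject_complaint), the K-axiom yields O(not reject_complaint).
Premise 3 is O(archive_evidence -> reject_complaint); contrapositively O(not reject_complaint -> not archive_evidence). Since O(not reject_complaint) holds, K gives O(not archive_evidence).
The contrapositive of premise 2 (O(not stand_down -> archive_evidence)) is O(not archive_evidence -> stand_down), and O(not archive_evidence) is already established, so O(stand_down).
From O(stand_down) and premise 6, O(stand_down -> delete_contract), we obtain O(delete_contract).
With premise 1, O(delete_contract -> review_form), the K-axiom yields O(review_form).
Premise 8 is O(review_form -> not waive_minutes); since O(review_form), deontic closure gives O(not waive_minutes).
Premises 7, 9, 10 do not contribute to this derivation.
Thus O(not waive_minutes), which is F(waive_minutes): waive_minutes is forbidden.

Forbidden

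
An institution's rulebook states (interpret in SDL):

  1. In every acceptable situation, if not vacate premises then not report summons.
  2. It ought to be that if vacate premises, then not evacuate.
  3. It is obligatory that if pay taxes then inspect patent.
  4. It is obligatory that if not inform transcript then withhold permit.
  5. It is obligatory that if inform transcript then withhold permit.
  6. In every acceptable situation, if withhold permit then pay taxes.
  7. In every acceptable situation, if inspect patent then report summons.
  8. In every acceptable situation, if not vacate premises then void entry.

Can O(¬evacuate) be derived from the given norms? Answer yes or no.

Premises 5 and 4 cover both cases: O(inform_transcript → withhold_permit) and O(¬inform_transcript → withhold_permit). Since inform_transcript ∨ ¬inform_transcript is a tautology, O(withhold_permit) follows.
Premise 6 is O(withhold_permit → pay_taxes); since O(withhold_permit), deontic closure gives O(pay_taxes).
From O(pay_taxes) and premise 3, O(pay_taxes → inspect_patent), we obtain O(inspect_patent).
Premise 7 is O(inspect_patent → report_summons); since O(inspect_patent), deontic closure gives O(report_summons).
Premise 1 is O(¬vacate_premises → ¬report_summons); contrapositively O(report_summons → vacate_premises). Since O(report_summons) holds, K gives O(vacate_premises).
From O(vacate_premises) and premise 2, O(vacate_premises → ¬evacuate), we obtain O(¬evacuate).
Premise 8 does not contribute to this derivation.
So O(¬evacuate) follows.

Yes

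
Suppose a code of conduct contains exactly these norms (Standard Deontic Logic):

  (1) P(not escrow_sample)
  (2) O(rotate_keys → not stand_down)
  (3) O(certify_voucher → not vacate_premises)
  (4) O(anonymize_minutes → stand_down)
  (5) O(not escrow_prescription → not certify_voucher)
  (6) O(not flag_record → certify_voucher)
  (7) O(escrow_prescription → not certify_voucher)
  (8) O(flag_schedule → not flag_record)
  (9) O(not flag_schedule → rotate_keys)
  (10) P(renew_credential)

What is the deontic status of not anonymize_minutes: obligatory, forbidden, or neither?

Premises 7 and 5 cover both cases: O(escrow_prescription → not certify_voucher) and O(not escrow_prescription → not certify_voucher). Since escrow_prescription ∨ not escrow_prescription is a tautology, O(not certify_voucher) follows.
Premise 6, O(not flag_record → certify_voucher), contraposes to O(not certify_voucher → flag_record); with O(not certify_voucher) we get O(flag_record).
Premise 8 is O(flag_schedule → not flag_record); contrapositively O(flag_record → not flag_schedule). Since O(flag_record) holds, K gives O(not flag_schedule).
Applying K to premise 9 (O(not flag_schedule → rotate_keys)) and O(not flag_schedule) yields O(rotate_keys).
Premise 2 is O(rotate_keys → not stand_down); since O(rotate_keys), deontic closure gives O(not stand_down).
Premise 4 is O(anonymize_minutes → stand_down); contrapositively O(not stand_down → not anonymize_minutes). Since O(not stand_down) holds, K gives O(not anonymize_minutes).
Premises 1, 3, 10 do not contribute to this derivation.
Hence not anonymize_minutes is obligatory.

Obligatory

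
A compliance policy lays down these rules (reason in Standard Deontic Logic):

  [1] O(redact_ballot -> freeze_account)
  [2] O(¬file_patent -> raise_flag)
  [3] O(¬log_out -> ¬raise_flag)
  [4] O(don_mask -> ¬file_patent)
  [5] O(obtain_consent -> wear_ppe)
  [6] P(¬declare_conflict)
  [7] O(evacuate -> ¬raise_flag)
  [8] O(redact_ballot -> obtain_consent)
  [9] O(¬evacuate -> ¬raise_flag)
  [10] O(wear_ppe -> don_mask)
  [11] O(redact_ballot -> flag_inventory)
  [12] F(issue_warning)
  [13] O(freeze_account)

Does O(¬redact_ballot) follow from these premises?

Yes

By case analysis on evacuate: premise 7 gives O(evacuate -> ¬raise_flag) and premise 9 gives O(¬evacuate -> ¬raise_flag), so O(¬raise_flag) either way.
Premise 2, O(¬file_patent -> raise_flag), contraposes to O(¬raise_flag -> file_patent); with O(¬raise_flag) we get O(file_patent).
The contrapositive of premise 4 (O(don_mask -> ¬file_patent)) is O(file_patent -> ¬don_mask), and O(file_patent) is already established, so O(¬don_mask).
The contrapositive of premise 10 (O(wear_ppe -> don_mask)) is O(¬don_mask -> ¬wear_ppe), and O(¬don_mask) is already established, so O(¬wear_ppe).
Premise 5, O(obtain_consent -> wear_ppe), contraposes to O(¬wear_ppe -> ¬obtain_consent); with O(¬wear_ppe) we get O(¬obtain_consent).
The contrapositive of premise 8 (O(redact_ballot -> obtain_consent)) is O(¬obtain_consent -> ¬redact_ballot), and O(¬obtain_consent) is already established, so O(¬redact_ballot).
Premises 1, 3, 6, 11, 12, 13 do not contribute to this derivation.
So O(¬redact_ballot) follows.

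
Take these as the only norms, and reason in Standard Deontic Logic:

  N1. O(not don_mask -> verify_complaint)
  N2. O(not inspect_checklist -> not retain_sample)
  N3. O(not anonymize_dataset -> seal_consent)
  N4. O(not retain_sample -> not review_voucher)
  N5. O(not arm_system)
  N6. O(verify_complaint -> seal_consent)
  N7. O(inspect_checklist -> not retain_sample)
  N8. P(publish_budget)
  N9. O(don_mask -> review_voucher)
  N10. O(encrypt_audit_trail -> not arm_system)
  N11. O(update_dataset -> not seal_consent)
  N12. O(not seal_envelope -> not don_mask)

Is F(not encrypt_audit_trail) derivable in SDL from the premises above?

No

Premise 10 is O(encrypt_audit_trail -> not arm_system); even if O(not arm_system) held, inferring O(encrypt_audit_trail) would be affirming the consequent — invalid.
No other premise forces O(encrypt_audit_trail). An ideal world satisfying every premise can still have not encrypt_audit_trail true, so F(not encrypt_audit_trail) is not derivable.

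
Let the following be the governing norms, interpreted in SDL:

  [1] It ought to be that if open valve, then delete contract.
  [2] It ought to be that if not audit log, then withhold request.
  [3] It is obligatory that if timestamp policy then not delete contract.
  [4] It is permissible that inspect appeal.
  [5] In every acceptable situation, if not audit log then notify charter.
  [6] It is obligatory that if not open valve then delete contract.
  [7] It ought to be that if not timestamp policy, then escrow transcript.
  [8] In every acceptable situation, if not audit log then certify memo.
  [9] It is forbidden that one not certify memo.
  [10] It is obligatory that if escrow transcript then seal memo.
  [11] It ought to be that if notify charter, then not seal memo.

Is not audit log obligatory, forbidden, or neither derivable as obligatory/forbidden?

Forbidden

Premises 6 and 1 are O(¬open_valve → delete_contract) and O(open_valve → delete_contract); every ideal world satisfies ¬open_valve or open_valve, so in either case delete_contract holds — hence O(delete_contract).
The contrapositive of premise 3 (O(timestamp_policy → ¬delete_contract)) is O(delete_contract → ¬timestamp_policy), and O(delete_contract) is already established, so O(¬timestamp_policy).
From O(¬timestamp_policy) and premise 7, O(¬timestamp_policy → escrow_transcript), we obtain O(escrow_transcript).
Applying K to premise 10 (O(escrow_transcript → seal_memo)) and O(escrow_transcript) yields O(seal_memo).
Premise 11, O(notify_charter → ¬seal_memo), contraposes to O(seal_memo → ¬notify_charter); with O(seal_memo) we get O(¬notify_charter).
Premise 5, O(¬audit_log → notify_charter), contraposes to O(¬notify_charter → audit_log); with O(¬notify_charter) we get O(audit_log).
Premises 2, 4, 8, 9 do not contribute to this derivation.
Thus O(audit_log), which is F(¬audit_log): ¬audit_log is forbidden.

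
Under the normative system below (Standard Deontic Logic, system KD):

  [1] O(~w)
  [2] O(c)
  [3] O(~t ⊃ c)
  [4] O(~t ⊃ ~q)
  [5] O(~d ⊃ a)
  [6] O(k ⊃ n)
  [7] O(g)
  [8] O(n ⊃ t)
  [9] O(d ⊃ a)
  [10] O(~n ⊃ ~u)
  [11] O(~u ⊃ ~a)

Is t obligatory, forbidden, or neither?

Obligatory

Premises 5 and 9 are O(~d ⊃ a) and O(d ⊃ a); every ideal world satisfies ~d or d, so in either case a holds — hence O(a).
Premise 11 is O(~u ⊃ ~a); contrapositively O(a ⊃ u). Since O(a) holds, K gives O(u).
Premise 10, O(~n ⊃ ~u), contraposes to O(u ⊃ n); with O(u) we get O(n).
From O(n) and premise 8, O(n ⊃ t), we obtain O(t).
Premises 1, 2, 3, 4, 6, 7 do not contribute to this derivation.
Hence t is obligatory.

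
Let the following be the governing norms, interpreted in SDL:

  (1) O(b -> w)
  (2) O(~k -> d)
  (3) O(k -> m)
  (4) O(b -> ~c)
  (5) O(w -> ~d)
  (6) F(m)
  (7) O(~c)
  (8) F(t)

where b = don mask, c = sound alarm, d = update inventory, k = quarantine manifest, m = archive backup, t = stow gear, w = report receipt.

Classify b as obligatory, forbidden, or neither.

F(m) at premise 6 means O(~m).
Premise 3 is O(k -> m); contrapositively O(~m -> ~k). Since O(~m) holds, K gives O(~k).
Premise 2 is O(~k -> d); since O(~k), deontic closure gives O(d).
The contrapositive of premise 5 (O(w -> ~d)) is O(d -> ~w), and O(d) is already established, so O(~w).
Premise 1 is O(b -> w); contrapositively O(~w -> ~b). Since O(~w) holds, K gives O(~b).
Premises 4, 7, 8 do not contribute to this derivation.
Thus O(~b), which is F(b): b is forbidden.

Forbidden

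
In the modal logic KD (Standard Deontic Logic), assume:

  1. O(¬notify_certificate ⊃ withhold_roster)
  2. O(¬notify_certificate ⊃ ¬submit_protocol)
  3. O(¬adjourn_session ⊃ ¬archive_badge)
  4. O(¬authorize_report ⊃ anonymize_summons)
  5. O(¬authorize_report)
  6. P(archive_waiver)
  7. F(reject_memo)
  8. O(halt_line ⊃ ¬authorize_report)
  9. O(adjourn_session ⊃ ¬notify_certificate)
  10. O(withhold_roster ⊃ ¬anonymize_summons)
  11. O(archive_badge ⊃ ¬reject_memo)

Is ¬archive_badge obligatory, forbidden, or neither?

Premise 5 states O(¬authorize_report) outright.
Premise 4 is O(¬authorize_report ⊃ anonymize_summons); since O(¬authorize_report), deontic closure gives O(anonymize_summons).
The contrapositive of premise 10 (O(withhold_roster ⊃ ¬anonymize_summons)) is O(anonymize_summons ⊃ ¬withhold_roster), and O(anonymize_summons) is already established, so O(¬withhold_roster).
The contrapositive of premise 1 (O(¬notify_certificate ⊃ withhold_roster)) is O(¬withhold_roster ⊃ notify_certificate), and O(¬withhold_roster) is already established, so O(notify_certificate).
Premise 9, O(adjourn_session ⊃ ¬notify_certificate), contraposes to O(notify_certificate ⊃ ¬adjourn_session); with O(notify_certificate) we get O(¬adjourn_session).
With premise 3, O(¬adjourn_session ⊃ ¬archive_badge), the K-axiom yields O(¬archive_badge).
Premises 2, 6, 7, 8, 11 do not contribute to this derivation.
Hence ¬archive_badge is obligatory.

Obligatory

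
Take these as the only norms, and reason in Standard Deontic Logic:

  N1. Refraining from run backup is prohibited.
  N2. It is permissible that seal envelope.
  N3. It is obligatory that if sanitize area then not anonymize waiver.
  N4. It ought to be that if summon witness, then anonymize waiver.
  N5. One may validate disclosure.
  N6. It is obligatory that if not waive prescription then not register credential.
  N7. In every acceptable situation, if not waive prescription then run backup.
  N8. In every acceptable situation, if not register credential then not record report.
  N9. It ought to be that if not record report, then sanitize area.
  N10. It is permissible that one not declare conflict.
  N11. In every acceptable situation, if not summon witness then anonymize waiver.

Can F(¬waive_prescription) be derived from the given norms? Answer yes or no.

Premises 4 and 11 are O(summon_witness → anonymize_waiver) and O(¬summon_witness → anonymize_waiver); every ideal world satisfies summon_witness or ¬summon_witness, so in either case anonymize_waiver holds — hence O(anonymize_waiver).
Premise 3 is O(sanitize_area → ¬anonymize_waiver); contrapositively O(anonymize_waiver → ¬sanitize_area). Since O(anonymize_waiver) holds, K gives O(¬sanitize_area).
The contrapositive of premise 9 (O(¬record_report → sanitize_area)) is O(¬sanitize_area → record_report), and O(¬sanitize_area) is already established, so O(record_report).
Premise 8 is O(¬register_credential → ¬record_report); contrapositively O(record_report → register_credential). Since O(record_report) holds, K gives O(register_credential).
The contrapositive of premise 6 (O(¬waive_prescription → ¬register_credential)) is O(register_credential → waive_prescription), and O(register_credential) is already established, so O(waive_prescription).
Premises 1, 2, 5, 7, 10 do not contribute to this derivation.
So O(waive_prescription) holds, i.e. F(¬waive_prescription). The claim follows.

Yes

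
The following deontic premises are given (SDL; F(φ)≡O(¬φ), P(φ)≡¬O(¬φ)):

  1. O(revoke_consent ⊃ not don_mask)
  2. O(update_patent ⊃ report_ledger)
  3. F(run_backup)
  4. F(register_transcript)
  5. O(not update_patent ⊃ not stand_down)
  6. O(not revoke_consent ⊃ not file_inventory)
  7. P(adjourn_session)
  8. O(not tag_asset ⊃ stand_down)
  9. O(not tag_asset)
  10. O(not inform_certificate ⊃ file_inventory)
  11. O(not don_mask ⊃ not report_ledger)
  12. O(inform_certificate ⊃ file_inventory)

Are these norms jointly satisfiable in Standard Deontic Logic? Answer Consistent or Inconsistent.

Inconsistent

By case analysis on not inform_certificate: premise 10 gives O(not inform_certificate ⊃ file_inventory) and premise 12 gives O(inform_certificate ⊃ file_inventory), so O(file_inventory) either way.
Premise 6 is O(not revoke_consent ⊃ not file_inventory); contrapositively O(file_inventory ⊃ revoke_consent). Since O(file_inventory) holds, K gives O(revoke_consent).
Premise 1 is O(revoke_consent ⊃ not don_mask); since O(revoke_consent), deontic closure gives O(not don_mask).
Premise 11 is O(not don_mask ⊃ not report_ledger); since O(not don_mask), deontic closure gives O(not report_ledger).
The contrapositive of premise 2 (O(update_patent ⊃ report_ledger)) is O(not report_ledger ⊃ not update_patent), and O(not report_ledger) is already established, so O(not update_patent).
Premise 5 is O(not update_patent ⊃ not stand_down); since O(not update_patent), deontic closure gives O(not stand_down).
Premise 8, O(not tag_asset ⊃ stand_down), contraposes to O(not stand_down ⊃ tag_asset); with O(not stand_down) we get O(tag_asset).
However, premise 9 gives O(not tag_asset).
We now have both O(tag_asset) and O(not tag_asset) — tag_asset is simultaneously obligatory and forbidden, violating the D-axiom.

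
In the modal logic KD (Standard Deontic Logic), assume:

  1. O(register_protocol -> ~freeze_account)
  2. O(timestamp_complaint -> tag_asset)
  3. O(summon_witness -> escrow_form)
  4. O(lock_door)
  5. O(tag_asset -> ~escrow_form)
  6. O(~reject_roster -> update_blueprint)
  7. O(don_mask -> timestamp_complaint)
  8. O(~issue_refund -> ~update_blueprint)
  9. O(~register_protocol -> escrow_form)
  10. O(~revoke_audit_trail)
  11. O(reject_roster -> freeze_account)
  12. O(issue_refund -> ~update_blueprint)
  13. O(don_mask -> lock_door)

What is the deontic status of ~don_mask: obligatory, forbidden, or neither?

By case analysis on ~issue_refund: premise 8 gives O(~issue_refund -> ~update_blueprint) and premise 12 gives O(issue_refund -> ~update_blueprint), so O(~update_blueprint) either way.
The contrapositive of premise 6 (O(~reject_roster -> update_blueprint)) is O(~update_blueprint -> reject_roster), and O(~update_blueprint) is already established, so O(reject_roster).
From O(reject_roster) and premise 11, O(reject_roster -> freeze_account), we obtain O(freeze_account).
Premise 1 is O(register_protocol -> ~freeze_account); contrapositively O(freeze_account -> ~register_protocol). Since O(freeze_account) holds, K gives O(~register_protocol).
Applying K to premise 9 (O(~register_protocol -> escrow_form)) and O(~register_protocol) yields O(escrow_form).
Premise 5, O(tag_asset -> ~escrow_form), contraposes to O(escrow_form -> ~tag_asset); with O(escrow_form) we get O(~tag_asset).
The contrapositive of premise 2 (O(timestamp_complaint -> tag_asset)) is O(~tag_asset -> ~timestamp_complaint), and O(~tag_asset) is already established, so O(~timestamp_complaint).
The contrapositive of premise 7 (O(don_mask -> timestamp_complaint)) is O(~timestamp_complaint -> ~don_mask), and O(~timestamp_complaint) is already established, so O(~don_mask).
Premises 3, 4, 10, 13 do not contribute to this derivation.
Hence ~don_mask is obligatory.

Obligatory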